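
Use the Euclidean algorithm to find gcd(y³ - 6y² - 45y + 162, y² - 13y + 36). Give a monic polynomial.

y - 9

Repeated division with remainder:
  y³ - 6y² - 45y + 162 = (y + 7)(y² - 13y + 36) + (10y - 90)
  y² - 13y + 36 = ((1/10)y - 2/5)(10y - 90) + (0)
Last nonzero remainder: 10y - 90. Dividing through by 10 gives the monic gcd y - 9.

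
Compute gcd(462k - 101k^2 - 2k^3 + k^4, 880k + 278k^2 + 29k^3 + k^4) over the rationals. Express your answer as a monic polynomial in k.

11k + k^2

Euclidean algorithm in ℚ[k]:
  k^4 - 2k^3 - 101k^2 + 462k = (k^4 + 29k^3 + 278k^2 + 880k) + (-31k^3 - 379k^2 - 418k)
  k^4 + 29k^3 + 278k^2 + 880k = (-(1/31)k - 520/961)(-31k^3 - 379k^2 - 418k) + ((57120/961)k^2 + (628320/961)k)
  -31k^3 - 379k^2 - 418k = (-(29791/57120)k - 18259/28560)((57120/961)k^2 + (628320/961)k) + (0)
Last nonzero remainder: (57120/961)k^2 + (628320/961)k. Dividing through by 57120/961 gives the monic gcd k^2 + 11k.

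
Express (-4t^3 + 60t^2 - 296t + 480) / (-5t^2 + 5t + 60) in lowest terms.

(4t^2 - 44t + 120)/(5t + 15)

Euclidean algorithm in ℚ[t]:
  -4t^3 + 60t^2 - 296t + 480 = ((4/5)t - 56/5)(-5t^2 + 5t + 60) + (-288t + 1152)
  -5t^2 + 5t + 60 = ((5/288)t + 5/96)(-288t + 1152) + (0)
Last nonzero remainder: -288t + 1152. Dividing through by -288 gives the monic gcd t - 4.
Cancel t - 4 from numerator and denominator to get the reduced form.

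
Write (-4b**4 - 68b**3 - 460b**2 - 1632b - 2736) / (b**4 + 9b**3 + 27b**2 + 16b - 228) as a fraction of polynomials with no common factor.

(-4b - 24)/(b - 2)

Euclidean algorithm in ℚ[b]:
  -4b**4 - 68b**3 - 460b**2 - 1632b - 2736 = (-4)(b**4 + 9b**3 + 27b**2 + 16b - 228) + (-32b**3 - 352b**2 - 1568b - 3648)
  b**4 + 9b**3 + 27b**2 + 16b - 228 = (-(1/32)b + 1/16)(-32b**3 - 352b**2 - 1568b - 3648) + (0)
Last nonzero remainder: -32b**3 - 352b**2 - 1568b - 3648. Dividing through by -32 gives the monic gcd b**3 + 11b**2 + 49b + 114.
Cancel b**3 + 11b**2 + 49b + 114 from numerator and denominator to get the reduced form.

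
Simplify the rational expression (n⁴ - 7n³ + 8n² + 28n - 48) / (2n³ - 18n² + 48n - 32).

(n³ - 3n² - 4n + 12)/(2n² - 10n + 8)

Repeated division with remainder:
  n⁴ - 7n³ + 8n² + 28n - 48 = ((1/2)n + 1)(2n³ - 18n² + 48n - 32) + (2n² - 4n - 16)
  2n³ - 18n² + 48n - 32 = (n - 7)(2n² - 4n - 16) + (36n - 144)
  2n² - 4n - 16 = ((1/18)n + 1/9)(36n - 144) + (0)
Last nonzero remainder: 36n - 144. Dividing through by 36 gives the monic gcd n - 4.
Cancel n - 4 from numerator and denominator to get the reduced form.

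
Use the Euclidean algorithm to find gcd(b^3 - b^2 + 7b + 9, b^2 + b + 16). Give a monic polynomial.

Euclidean algorithm in ℚ[b]:
  b^3 - b^2 + 7b + 9 = (b - 2)(b^2 + b + 16) + (-7b + 41)
  b^2 + b + 16 = (-(1/7)b - 48/49)(-7b + 41) + (2752/49)
  -7b + 41 = (-(343/2752)b + 2009/2752)(2752/49) + (0)
The last nonzero remainder is the constant 2752/49, so the polynomials are coprime and gcd = 1.

1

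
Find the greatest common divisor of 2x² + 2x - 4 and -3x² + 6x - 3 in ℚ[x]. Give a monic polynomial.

x - 1

Apply the Euclidean algorithm:
  2x² + 2x - 4 = (-2/3)(-3x² + 6x - 3) + (6x - 6)
  -3x² + 6x - 3 = (-(1/2)x + 1/2)(6x - 6) + (0)
Last nonzero remainder: 6x - 6. Dividing through by 6 gives the monic gcd x - 1.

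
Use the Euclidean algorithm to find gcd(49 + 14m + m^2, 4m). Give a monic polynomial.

1

Euclidean algorithm in ℚ[m]:
  m^2 + 14m + 49 = ((1/4)m + 7/2)(4m) + (49)
  4m = ((4/49)m)(49) + (0)
The last nonzero remainder is the constant 49, so the polynomials are coprime and gcd = 1.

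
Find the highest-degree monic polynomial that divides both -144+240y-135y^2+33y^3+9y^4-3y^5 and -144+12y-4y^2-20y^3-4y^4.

12-5y+2y^2+y^3

Repeated division with remainder:
  -3y^5+9y^4+33y^3-135y^2+240y-144 = ((3/4)y-6)(-4y^4-20y^3-4y^2+12y-144) + (-84y^3-168y^2+420y-1008)
  -4y^4-20y^3-4y^2+12y-144 = ((1/21)y+1/7)(-84y^3-168y^2+420y-1008) + (0)
Last nonzero remainder: -84y^3-168y^2+420y-1008. Dividing through by -84 gives the monic gcd y^3+2y^2-5y+12.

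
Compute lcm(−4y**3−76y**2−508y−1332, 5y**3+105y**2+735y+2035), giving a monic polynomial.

y**4+30y**3+336y**2+1730y+3663

Repeated division with remainder:
  −4y**3−76y**2−508y−1332 = (−4/5)(5y**3+105y**2+735y+2035) + (8y**2+80y+296)
  5y**3+105y**2+735y+2035 = ((5/8)y+55/8)(8y**2+80y+296) + (0)
Last nonzero remainder: 8y**2+80y+296. Dividing through by 8 gives the monic gcd y**2+10y+37.
Then lcm(f, g) = f·g / gcd(f, g); expanding and making the result monic gives the answer.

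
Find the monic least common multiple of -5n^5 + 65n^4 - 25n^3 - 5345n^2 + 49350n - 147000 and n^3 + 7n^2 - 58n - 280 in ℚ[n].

n^6 - 9n^5 - 47n^4 + 1089n^3 - 5594n^2 - 10080n + 117600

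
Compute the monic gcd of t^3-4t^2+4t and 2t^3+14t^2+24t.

Euclidean algorithm in ℚ[t]:
  t^3-4t^2+4t = (1/2)(2t^3+14t^2+24t) + (-11t^2-8t)
  2t^3+14t^2+24t = (-(2/11)t-138/121)(-11t^2-8t) + ((1800/121)t)
  -11t^2-8t = (-(1331/1800)t-121/225)((1800/121)t) + (0)
Last nonzero remainder: (1800/121)t. Dividing through by 1800/121 gives the monic gcd t.

t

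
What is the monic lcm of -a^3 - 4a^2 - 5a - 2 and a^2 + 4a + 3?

a^4 + 7a^3 + 17a^2 + 17a + 6

Repeated division with remainder:
  -a^3 - 4a^2 - 5a - 2 = (-a)(a^2 + 4a + 3) + (-2a - 2)
  a^2 + 4a + 3 = (-(1/2)a - 3/2)(-2a - 2) + (0)
Last nonzero remainder: -2a - 2. Dividing through by -2 gives the monic gcd a + 1.
Then lcm(f, g) = f·g / gcd(f, g); expanding and making the result monic gives the answer.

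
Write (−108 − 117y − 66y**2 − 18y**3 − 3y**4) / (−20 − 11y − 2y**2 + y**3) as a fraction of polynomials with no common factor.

Apply the Euclidean algorithm:
  −3y**4 − 18y**3 − 66y**2 − 117y − 108 = (−3y − 24)(y**3 − 2y**2 − 11y − 20) + (−147y**2 − 441y − 588)
  y**3 − 2y**2 − 11y − 20 = (−(1/147)y + 5/147)(−147y**2 − 441y − 588) + (0)
Last nonzero remainder: −147y**2 − 441y − 588. Dividing through by −147 gives the monic gcd y**2 + 3y + 4.
Cancel y**2 + 3y + 4 from numerator and denominator to get the reduced form.

(−27 − 9y − 3y**2)/(−5 + y)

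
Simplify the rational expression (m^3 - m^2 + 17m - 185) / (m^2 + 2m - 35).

Repeated division with remainder:
  m^3 - m^2 + 17m - 185 = (m - 3)(m^2 + 2m - 35) + (58m - 290)
  m^2 + 2m - 35 = ((1/58)m + 7/58)(58m - 290) + (0)
Last nonzero remainder: 58m - 290. Dividing through by 58 gives the monic gcd m - 5.
Cancel m - 5 from numerator and denominator to get the reduced form.

(m^2 + 4m + 37)/(m + 7)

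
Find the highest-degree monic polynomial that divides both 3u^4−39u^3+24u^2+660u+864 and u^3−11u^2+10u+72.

u^2−7u−18

Repeated division with remainder:
  3u^4−39u^3+24u^2+660u+864 = (3u−6)(u^3−11u^2+10u+72) + (−72u^2+504u+1296)
  u^3−11u^2+10u+72 = (−(1/72)u+1/18)(−72u^2+504u+1296) + (0)
Last nonzero remainder: −72u^2+504u+1296. Dividing through by −72 gives the monic gcd u^2−7u−18.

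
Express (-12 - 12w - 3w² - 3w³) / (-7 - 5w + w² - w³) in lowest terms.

(12 + 3w²)/(7 - 2w + w²)

Apply the Euclidean algorithm:
  -3w³ - 3w² - 12w - 12 = (3)(-w³ + w² - 5w - 7) + (-6w² + 3w + 9)
  -w³ + w² - 5w - 7 = ((1/6)w - 1/12)(-6w² + 3w + 9) + (-(25/4)w - 25/4)
  -6w² + 3w + 9 = ((24/25)w - 36/25)(-(25/4)w - 25/4) + (0)
Last nonzero remainder: -(25/4)w - 25/4. Dividing through by -25/4 gives the monic gcd w + 1.
Cancel w + 1 from numerator and denominator to get the reduced form.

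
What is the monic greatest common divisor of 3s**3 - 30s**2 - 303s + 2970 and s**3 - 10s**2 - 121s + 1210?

s - 11

Repeated division with remainder:
  3s**3 - 30s**2 - 303s + 2970 = (3)(s**3 - 10s**2 - 121s + 1210) + (60s - 660)
  s**3 - 10s**2 - 121s + 1210 = ((1/60)s**2 + (1/60)s - 11/6)(60s - 660) + (0)
Last nonzero remainder: 60s - 660. Dividing through by 60 gives the monic gcd s - 11.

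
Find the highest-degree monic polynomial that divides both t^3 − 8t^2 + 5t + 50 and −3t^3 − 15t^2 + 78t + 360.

By polynomial division,
  t^3 − 8t^2 + 5t + 50 = (−1/3)(−3t^3 − 15t^2 + 78t + 360) + (−13t^2 + 31t + 170)
  −3t^3 − 15t^2 + 78t + 360 = ((3/13)t + 288/169)(−13t^2 + 31t + 170) + (−(2376/169)t + 11880/169)
  −13t^2 + 31t + 170 = ((2197/2376)t + 2873/1188)(−(2376/169)t + 11880/169) + (0)
Last nonzero remainder: −(2376/169)t + 11880/169. Dividing through by −2376/169 gives the monic gcd t − 5.

t − 5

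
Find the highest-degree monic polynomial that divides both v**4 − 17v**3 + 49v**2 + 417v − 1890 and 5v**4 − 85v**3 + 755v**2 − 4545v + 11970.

v**2 − 13v + 42

Euclidean algorithm in ℚ[v]:
  v**4 − 17v**3 + 49v**2 + 417v − 1890 = (1/5)(5v**4 − 85v**3 + 755v**2 − 4545v + 11970) + (−102v**2 + 1326v − 4284)
  5v**4 − 85v**3 + 755v**2 − 4545v + 11970 = (−(5/102)v**2 + (10/51)v − 95/34)(−102v**2 + 1326v − 4284) + (0)
Last nonzero remainder: −102v**2 + 1326v − 4284. Dividing through by −102 gives the monic gcd v**2 − 13v + 42.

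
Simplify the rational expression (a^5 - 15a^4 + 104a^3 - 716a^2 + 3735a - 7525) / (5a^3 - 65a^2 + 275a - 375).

Euclidean algorithm in ℚ[a]:
  a^5 - 15a^4 + 104a^3 - 716a^2 + 3735a - 7525 = ((1/5)a^2 - (2/5)a + 23/5)(5a^3 - 65a^2 + 275a - 375) + (-232a^2 + 2320a - 5800)
  5a^3 - 65a^2 + 275a - 375 = (-(5/232)a + 15/232)(-232a^2 + 2320a - 5800) + (0)
Last nonzero remainder: -232a^2 + 2320a - 5800. Dividing through by -232 gives the monic gcd a^2 - 10a + 25.
Cancel a^2 - 10a + 25 from numerator and denominator to get the reduced form.

(a^3 - 5a^2 + 29a - 301)/(5a - 15)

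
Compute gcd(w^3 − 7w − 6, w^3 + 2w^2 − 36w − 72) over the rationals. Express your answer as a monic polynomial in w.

Apply the Euclidean algorithm:
  w^3 − 7w − 6 = (w^3 + 2w^2 − 36w − 72) + (−2w^2 + 29w + 66)
  w^3 + 2w^2 − 36w − 72 = (−(1/2)w − 33/4)(−2w^2 + 29w + 66) + ((945/4)w + 945/2)
  −2w^2 + 29w + 66 = (−(8/945)w + 44/315)((945/4)w + 945/2) + (0)
Last nonzero remainder: (945/4)w + 945/2. Dividing through by 945/4 gives the monic gcd w + 2.

w + 2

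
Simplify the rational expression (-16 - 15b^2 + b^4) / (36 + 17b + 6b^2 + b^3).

(-4 + b - 4b^2 + b^3)/(9 + 2b + b^2)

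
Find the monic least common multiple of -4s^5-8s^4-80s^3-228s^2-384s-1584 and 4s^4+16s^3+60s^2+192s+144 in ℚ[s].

Apply the Euclidean algorithm:
  -4s^5-8s^4-80s^3-228s^2-384s-1584 = (-s+2)(4s^4+16s^3+60s^2+192s+144) + (-52s^3-156s^2-624s-1872)
  4s^4+16s^3+60s^2+192s+144 = (-(1/13)s-1/13)(-52s^3-156s^2-624s-1872) + (0)
Last nonzero remainder: -52s^3-156s^2-624s-1872. Dividing through by -52 gives the monic gcd s^3+3s^2+12s+36.
Then lcm(f, g) = f·g / gcd(f, g); expanding and making the result monic gives the answer.

s^6+3s^5+22s^4+77s^3+153s^2+492s+396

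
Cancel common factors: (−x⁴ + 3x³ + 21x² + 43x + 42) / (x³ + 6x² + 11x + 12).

By polynomial division,
  −x⁴ + 3x³ + 21x² + 43x + 42 = (−x + 9)(x³ + 6x² + 11x + 12) + (−22x² − 44x − 66)
  x³ + 6x² + 11x + 12 = (−(1/22)x − 2/11)(−22x² − 44x − 66) + (0)
Last nonzero remainder: −22x² − 44x − 66. Dividing through by −22 gives the monic gcd x² + 2x + 3.
Cancel x² + 2x + 3 from numerator and denominator to get the reduced form.

(−x² + 5x + 14)/(x + 4)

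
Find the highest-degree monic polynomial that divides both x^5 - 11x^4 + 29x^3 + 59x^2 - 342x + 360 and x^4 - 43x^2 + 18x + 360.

Apply the Euclidean algorithm:
  x^5 - 11x^4 + 29x^3 + 59x^2 - 342x + 360 = (x - 11)(x^4 - 43x^2 + 18x + 360) + (72x^3 - 432x^2 - 504x + 4320)
  x^4 - 43x^2 + 18x + 360 = ((1/72)x + 1/12)(72x^3 - 432x^2 - 504x + 4320) + (0)
Last nonzero remainder: 72x^3 - 432x^2 - 504x + 4320. Dividing through by 72 gives the monic gcd x^3 - 6x^2 - 7x + 60.

x^3 - 6x^2 - 7x + 60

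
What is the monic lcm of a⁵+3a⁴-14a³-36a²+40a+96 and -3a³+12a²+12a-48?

a⁶-a⁵-26a⁴+20a³+184a²-64a-384

Euclidean algorithm in ℚ[a]:
  a⁵+3a⁴-14a³-36a²+40a+96 = (-(1/3)a²-(7/3)a-6)(-3a³+12a²+12a-48) + (48a²-192)
  -3a³+12a²+12a-48 = (-(1/16)a+1/4)(48a²-192) + (0)
Last nonzero remainder: 48a²-192. Dividing through by 48 gives the monic gcd a²-4.
Then lcm(f, g) = f·g / gcd(f, g); expanding and making the result monic gives the answer.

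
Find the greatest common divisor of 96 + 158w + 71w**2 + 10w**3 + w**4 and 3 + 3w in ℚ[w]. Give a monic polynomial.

Repeated division with remainder:
  w**4 + 10w**3 + 71w**2 + 158w + 96 = ((1/3)w**3 + 3w**2 + (62/3)w + 32)(3w + 3) + (0)
Last nonzero remainder: 3w + 3. Dividing through by 3 gives the monic gcd w + 1.

1 + w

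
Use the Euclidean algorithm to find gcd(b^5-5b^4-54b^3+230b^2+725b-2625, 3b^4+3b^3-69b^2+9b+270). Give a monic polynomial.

Repeated division with remainder:
  b^5-5b^4-54b^3+230b^2+725b-2625 = ((1/3)b-2)(3b^4+3b^3-69b^2+9b+270) + (-25b^3+89b^2+653b-2085)
  3b^4+3b^3-69b^2+9b+270 = (-(3/25)b-342/625)(-25b^3+89b^2+653b-2085) + ((36288/625)b^2+(72576/625)b-108864/125)
  -25b^3+89b^2+653b-2085 = (-(15625/36288)b+86875/36288)((36288/625)b^2+(72576/625)b-108864/125) + (0)
Last nonzero remainder: (36288/625)b^2+(72576/625)b-108864/125. Dividing through by 36288/625 gives the monic gcd b^2+2b-15.

b^2+2b-15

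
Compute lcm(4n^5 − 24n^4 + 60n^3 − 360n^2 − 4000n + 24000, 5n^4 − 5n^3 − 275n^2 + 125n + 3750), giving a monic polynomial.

Euclidean algorithm in ℚ[n]:
  4n^5 − 24n^4 + 60n^3 − 360n^2 − 4000n + 24000 = ((4/5)n − 4)(5n^4 − 5n^3 − 275n^2 + 125n + 3750) + (260n^3 − 1560n^2 − 6500n + 39000)
  5n^4 − 5n^3 − 275n^2 + 125n + 3750 = ((1/52)n + 5/52)(260n^3 − 1560n^2 − 6500n + 39000) + (0)
Last nonzero remainder: 260n^3 − 1560n^2 − 6500n + 39000. Dividing through by 260 gives the monic gcd n^3 − 6n^2 − 25n + 150.
Then lcm(f, g) = f·g / gcd(f, g); expanding and making the result monic gives the answer.

n^6 − n^5 − 15n^4 − 15n^3 − 1450n^2 + 1000n + 30000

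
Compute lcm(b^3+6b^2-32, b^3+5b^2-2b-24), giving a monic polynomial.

By polynomial division,
  b^3+6b^2-32 = (b^3+5b^2-2b-24) + (b^2+2b-8)
  b^3+5b^2-2b-24 = (b+3)(b^2+2b-8) + (0)
The last nonzero remainder b^2+2b-8 is already monic.
Then lcm(f, g) = f·g / gcd(f, g); expanding and making the result monic gives the answer.

b^4+9b^3+18b^2-32b-96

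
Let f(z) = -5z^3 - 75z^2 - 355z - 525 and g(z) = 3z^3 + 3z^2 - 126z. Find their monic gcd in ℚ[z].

z + 7

By polynomial division,
  -5z^3 - 75z^2 - 355z - 525 = (-5/3)(3z^3 + 3z^2 - 126z) + (-70z^2 - 565z - 525)
  3z^3 + 3z^2 - 126z = (-(3/70)z + 297/980)(-70z^2 - 565z - 525) + ((4455/196)z + 4455/28)
  -70z^2 - 565z - 525 = (-(2744/891)z - 980/297)((4455/196)z + 4455/28) + (0)
Last nonzero remainder: (4455/196)z + 4455/28. Dividing through by 4455/196 gives the monic gcd z + 7.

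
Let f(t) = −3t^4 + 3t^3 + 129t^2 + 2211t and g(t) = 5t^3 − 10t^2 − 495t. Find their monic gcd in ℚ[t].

t^2 − 11t

By polynomial division,
  −3t^4 + 3t^3 + 129t^2 + 2211t = (−(3/5)t − 3/5)(5t^3 − 10t^2 − 495t) + (−174t^2 + 1914t)
  5t^3 − 10t^2 − 495t = (−(5/174)t − 15/58)(−174t^2 + 1914t) + (0)
Last nonzero remainder: −174t^2 + 1914t. Dividing through by −174 gives the monic gcd t^2 − 11t.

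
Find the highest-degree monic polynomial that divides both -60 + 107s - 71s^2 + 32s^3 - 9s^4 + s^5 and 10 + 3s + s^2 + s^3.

5 - s + s^2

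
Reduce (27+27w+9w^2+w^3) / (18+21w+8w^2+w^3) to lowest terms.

By polynomial division,
  w^3+9w^2+27w+27 = (w^3+8w^2+21w+18) + (w^2+6w+9)
  w^3+8w^2+21w+18 = (w+2)(w^2+6w+9) + (0)
The last nonzero remainder w^2+6w+9 is already monic.
Cancel w^2+6w+9 from numerator and denominator to get the reduced form.

(3+w)/(2+w)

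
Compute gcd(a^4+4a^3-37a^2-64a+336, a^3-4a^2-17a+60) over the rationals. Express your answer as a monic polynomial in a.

a^2+a-12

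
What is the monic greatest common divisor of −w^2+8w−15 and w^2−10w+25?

w−5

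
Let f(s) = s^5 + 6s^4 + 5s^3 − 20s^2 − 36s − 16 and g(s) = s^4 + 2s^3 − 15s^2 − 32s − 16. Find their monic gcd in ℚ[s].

s^3 + 6s^2 + 9s + 4

Apply the Euclidean algorithm:
  s^5 + 6s^4 + 5s^3 − 20s^2 − 36s − 16 = (s + 4)(s^4 + 2s^3 − 15s^2 − 32s − 16) + (12s^3 + 72s^2 + 108s + 48)
  s^4 + 2s^3 − 15s^2 − 32s − 16 = ((1/12)s − 1/3)(12s^3 + 72s^2 + 108s + 48) + (0)
Last nonzero remainder: 12s^3 + 72s^2 + 108s + 48. Dividing through by 12 gives the monic gcd s^3 + 6s^2 + 9s + 4.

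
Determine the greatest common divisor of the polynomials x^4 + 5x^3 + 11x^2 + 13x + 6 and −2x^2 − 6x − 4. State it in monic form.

x^2 + 3x + 2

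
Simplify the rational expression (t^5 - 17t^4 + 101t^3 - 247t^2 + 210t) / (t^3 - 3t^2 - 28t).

By polynomial division,
  t^5 - 17t^4 + 101t^3 - 247t^2 + 210t = (t^2 - 14t + 87)(t^3 - 3t^2 - 28t) + (-378t^2 + 2646t)
  t^3 - 3t^2 - 28t = (-(1/378)t - 2/189)(-378t^2 + 2646t) + (0)
Last nonzero remainder: -378t^2 + 2646t. Dividing through by -378 gives the monic gcd t^2 - 7t.
Cancel t^2 - 7t from numerator and denominator to get the reduced form.

(t^3 - 10t^2 + 31t - 30)/(t + 4)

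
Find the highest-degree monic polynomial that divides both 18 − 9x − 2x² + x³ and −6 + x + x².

−6 + x + x²

Repeated division with remainder:
  x³ − 2x² − 9x + 18 = (x − 3)(x² + x − 6) + (0)
The last nonzero remainder x² + x − 6 is already monic.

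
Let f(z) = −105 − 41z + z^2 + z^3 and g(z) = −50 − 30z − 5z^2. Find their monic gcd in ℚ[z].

1

Euclidean algorithm in ℚ[z]:
  z^3 + z^2 − 41z − 105 = (−(1/5)z + 1)(−5z^2 − 30z − 50) + (−21z − 55)
  −5z^2 − 30z − 50 = ((5/21)z + 355/441)(−21z − 55) + (−2525/441)
  −21z − 55 = ((9261/2525)z + 4851/505)(−2525/441) + (0)
The last nonzero remainder is the constant −2525/441, so the polynomials are coprime and gcd = 1.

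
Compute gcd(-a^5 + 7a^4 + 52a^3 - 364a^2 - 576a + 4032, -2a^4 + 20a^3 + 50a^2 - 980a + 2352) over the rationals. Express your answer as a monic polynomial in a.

a^3 - 17a^2 + 94a - 168

Apply the Euclidean algorithm:
  -a^5 + 7a^4 + 52a^3 - 364a^2 - 576a + 4032 = ((1/2)a + 3/2)(-2a^4 + 20a^3 + 50a^2 - 980a + 2352) + (-3a^3 + 51a^2 - 282a + 504)
  -2a^4 + 20a^3 + 50a^2 - 980a + 2352 = ((2/3)a + 14/3)(-3a^3 + 51a^2 - 282a + 504) + (0)
Last nonzero remainder: -3a^3 + 51a^2 - 282a + 504. Dividing through by -3 gives the monic gcd a^3 - 17a^2 + 94a - 168.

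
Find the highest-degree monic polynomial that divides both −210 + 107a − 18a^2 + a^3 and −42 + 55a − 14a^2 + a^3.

Apply the Euclidean algorithm:
  a^3 − 18a^2 + 107a − 210 = (a^3 − 14a^2 + 55a − 42) + (−4a^2 + 52a − 168)
  a^3 − 14a^2 + 55a − 42 = (−(1/4)a + 1/4)(−4a^2 + 52a − 168) + (0)
Last nonzero remainder: −4a^2 + 52a − 168. Dividing through by −4 gives the monic gcd a^2 − 13a + 42.

42 − 13a + a^2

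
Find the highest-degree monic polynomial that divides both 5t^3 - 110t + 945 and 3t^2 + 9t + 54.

1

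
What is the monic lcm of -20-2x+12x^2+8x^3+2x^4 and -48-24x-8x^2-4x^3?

-60-6x+26x^2+23x^3+12x^4+4x^5+x^6

Repeated division with remainder:
  2x^4+8x^3+12x^2-2x-20 = (-(1/2)x-1)(-4x^3-8x^2-24x-48) + (-8x^2-50x-68)
  -4x^3-8x^2-24x-48 = ((1/2)x-17/8)(-8x^2-50x-68) + (-(385/4)x-385/2)
  -8x^2-50x-68 = ((32/385)x+136/385)(-(385/4)x-385/2) + (0)
Last nonzero remainder: -(385/4)x-385/2. Dividing through by -385/4 gives the monic gcd x+2.
Then lcm(f, g) = f·g / gcd(f, g); expanding and making the result monic gives the answer.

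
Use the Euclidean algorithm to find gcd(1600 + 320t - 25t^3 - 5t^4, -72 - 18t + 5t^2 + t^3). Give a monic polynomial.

By polynomial division,
  -5t^4 - 25t^3 + 320t + 1600 = (-5t)(t^3 + 5t^2 - 18t - 72) + (-90t^2 - 40t + 1600)
  t^3 + 5t^2 - 18t - 72 = (-(1/90)t - 41/810)(-90t^2 - 40t + 1600) + (-(182/81)t + 728/81)
  -90t^2 - 40t + 1600 = ((3645/91)t + 16200/91)(-(182/81)t + 728/81) + (0)
Last nonzero remainder: -(182/81)t + 728/81. Dividing through by -182/81 gives the monic gcd t - 4.

-4 + t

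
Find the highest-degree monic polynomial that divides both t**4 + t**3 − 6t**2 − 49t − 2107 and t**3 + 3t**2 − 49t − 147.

t**2 − 49

Repeated division with remainder:
  t**4 + t**3 − 6t**2 − 49t − 2107 = (t − 2)(t**3 + 3t**2 − 49t − 147) + (49t**2 − 2401)
  t**3 + 3t**2 − 49t − 147 = ((1/49)t + 3/49)(49t**2 − 2401) + (0)
Last nonzero remainder: 49t**2 − 2401. Dividing through by 49 gives the monic gcd t**2 − 49.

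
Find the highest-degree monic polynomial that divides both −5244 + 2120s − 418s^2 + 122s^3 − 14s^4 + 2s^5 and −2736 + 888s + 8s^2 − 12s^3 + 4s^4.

−114 + 56s − 9s^2 + s^3

By polynomial division,
  2s^5 − 14s^4 + 122s^3 − 418s^2 + 2120s − 5244 = ((1/2)s − 2)(4s^4 − 12s^3 + 8s^2 + 888s − 2736) + (94s^3 − 846s^2 + 5264s − 10716)
  4s^4 − 12s^3 + 8s^2 + 888s − 2736 = ((2/47)s + 12/47)(94s^3 − 846s^2 + 5264s − 10716) + (0)
Last nonzero remainder: 94s^3 − 846s^2 + 5264s − 10716. Dividing through by 94 gives the monic gcd s^3 − 9s^2 + 56s − 114.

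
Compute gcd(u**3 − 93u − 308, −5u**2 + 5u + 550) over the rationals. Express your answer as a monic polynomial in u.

u − 11

Apply the Euclidean algorithm:
  u**3 − 93u − 308 = (−(1/5)u − 1/5)(−5u**2 + 5u + 550) + (18u − 198)
  −5u**2 + 5u + 550 = (−(5/18)u − 25/9)(18u − 198) + (0)
Last nonzero remainder: 18u − 198. Dividing through by 18 gives the monic gcd u − 11.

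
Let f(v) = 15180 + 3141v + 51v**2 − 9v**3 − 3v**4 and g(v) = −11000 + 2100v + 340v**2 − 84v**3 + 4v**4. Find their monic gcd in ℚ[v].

Euclidean algorithm in ℚ[v]:
  −3v**4 − 9v**3 + 51v**2 + 3141v + 15180 = (−3/4)(4v**4 − 84v**3 + 340v**2 + 2100v − 11000) + (−72v**3 + 306v**2 + 4716v + 6930)
  4v**4 − 84v**3 + 340v**2 + 2100v − 11000 = (−(1/18)v + 67/72)(−72v**3 + 306v**2 + 4716v + 6930) + ((1269/4)v**2 − (3807/2)v − 69795/4)
  −72v**3 + 306v**2 + 4716v + 6930 = (−(32/141)v − 56/141)((1269/4)v**2 − (3807/2)v − 69795/4) + (0)
Last nonzero remainder: (1269/4)v**2 − (3807/2)v − 69795/4. Dividing through by 1269/4 gives the monic gcd v**2 − 6v − 55.

−55 − 6v + v**2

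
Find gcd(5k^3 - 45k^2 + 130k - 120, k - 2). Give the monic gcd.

k - 2

Repeated division with remainder:
  5k^3 - 45k^2 + 130k - 120 = (5k^2 - 35k + 60)(k - 2) + (0)
The last nonzero remainder k - 2 is already monic.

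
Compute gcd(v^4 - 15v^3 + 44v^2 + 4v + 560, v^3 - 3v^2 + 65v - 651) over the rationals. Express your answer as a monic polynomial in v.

v - 7

Apply the Euclidean algorithm:
  v^4 - 15v^3 + 44v^2 + 4v + 560 = (v - 12)(v^3 - 3v^2 + 65v - 651) + (-57v^2 + 1435v - 7252)
  v^3 - 3v^2 + 65v - 651 = (-(1/57)v - 1264/3249)(-57v^2 + 1435v - 7252) + ((1611661/3249)v - 11281627/3249)
  -57v^2 + 1435v - 7252 = (-(185193/1611661)v + 3365964/1611661)((1611661/3249)v - 11281627/3249) + (0)
Last nonzero remainder: (1611661/3249)v - 11281627/3249. Dividing through by 1611661/3249 gives the monic gcd v - 7.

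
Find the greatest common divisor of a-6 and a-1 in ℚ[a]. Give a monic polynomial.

1

Repeated division with remainder:
  a-6 = (a-1) + (-5)
  a-1 = (-(1/5)a+1/5)(-5) + (0)
The last nonzero remainder is the constant -5, so the polynomials are coprime and gcd = 1.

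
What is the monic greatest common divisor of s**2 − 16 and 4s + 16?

s + 4

Repeated division with remainder:
  s**2 − 16 = ((1/4)s − 1)(4s + 16) + (0)
Last nonzero remainder: 4s + 16. Dividing through by 4 gives the monic gcd s + 4.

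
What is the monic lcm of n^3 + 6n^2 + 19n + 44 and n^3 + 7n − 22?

n^4 + 4n^3 + 7n^2 + 6n − 88

Apply the Euclidean algorithm:
  n^3 + 6n^2 + 19n + 44 = (n^3 + 7n − 22) + (6n^2 + 12n + 66)
  n^3 + 7n − 22 = ((1/6)n − 1/3)(6n^2 + 12n + 66) + (0)
Last nonzero remainder: 6n^2 + 12n + 66. Dividing through by 6 gives the monic gcd n^2 + 2n + 11.
Then lcm(f, g) = f·g / gcd(f, g); expanding and making the result monic gives the answer.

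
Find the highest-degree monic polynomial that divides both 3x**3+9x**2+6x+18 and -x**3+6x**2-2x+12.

By polynomial division,
  3x**3+9x**2+6x+18 = (-3)(-x**3+6x**2-2x+12) + (27x**2+54)
  -x**3+6x**2-2x+12 = (-(1/27)x+2/9)(27x**2+54) + (0)
Last nonzero remainder: 27x**2+54. Dividing through by 27 gives the monic gcd x**2+2.

x**2+2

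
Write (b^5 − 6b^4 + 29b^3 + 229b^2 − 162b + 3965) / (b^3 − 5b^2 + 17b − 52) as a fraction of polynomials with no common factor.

Repeated division with remainder:
  b^5 − 6b^4 + 29b^3 + 229b^2 − 162b + 3965 = (b^2 − b + 7)(b^3 − 5b^2 + 17b − 52) + (333b^2 − 333b + 4329)
  b^3 − 5b^2 + 17b − 52 = ((1/333)b − 4/333)(333b^2 − 333b + 4329) + (0)
Last nonzero remainder: 333b^2 − 333b + 4329. Dividing through by 333 gives the monic gcd b^2 − b + 13.
Cancel b^2 − b + 13 from numerator and denominator to get the reduced form.

(b^3 − 5b^2 + 11b + 305)/(b − 4)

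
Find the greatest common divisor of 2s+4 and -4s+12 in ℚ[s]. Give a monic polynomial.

1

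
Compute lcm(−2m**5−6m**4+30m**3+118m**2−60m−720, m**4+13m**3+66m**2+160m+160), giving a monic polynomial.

By polynomial division,
  −2m**5−6m**4+30m**3+118m**2−60m−720 = (−2m+20)(m**4+13m**3+66m**2+160m+160) + (−98m**3−882m**2−2940m−3920)
  m**4+13m**3+66m**2+160m+160 = (−(1/98)m−2/49)(−98m**3−882m**2−2940m−3920) + (0)
Last nonzero remainder: −98m**3−882m**2−2940m−3920. Dividing through by −98 gives the monic gcd m**3+9m**2+30m+40.
Then lcm(f, g) = f·g / gcd(f, g); expanding and making the result monic gives the answer.

m**6+7m**5−3m**4−119m**3−206m**2+480m+1440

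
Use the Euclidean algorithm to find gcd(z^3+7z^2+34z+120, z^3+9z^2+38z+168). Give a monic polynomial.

z^2+2z+24

Apply the Euclidean algorithm:
  z^3+7z^2+34z+120 = (z^3+9z^2+38z+168) + (-2z^2-4z-48)
  z^3+9z^2+38z+168 = (-(1/2)z-7/2)(-2z^2-4z-48) + (0)
Last nonzero remainder: -2z^2-4z-48. Dividing through by -2 gives the monic gcd z^2+2z+24.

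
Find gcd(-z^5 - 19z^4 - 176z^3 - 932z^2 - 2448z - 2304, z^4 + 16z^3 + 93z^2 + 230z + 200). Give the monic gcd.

z^2 + 6z + 8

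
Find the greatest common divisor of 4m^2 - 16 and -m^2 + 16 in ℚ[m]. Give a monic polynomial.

Apply the Euclidean algorithm:
  4m^2 - 16 = (-4)(-m^2 + 16) + (48)
  -m^2 + 16 = (-(1/48)m^2 + 1/3)(48) + (0)
The last nonzero remainder is the constant 48, so the polynomials are coprime and gcd = 1.

1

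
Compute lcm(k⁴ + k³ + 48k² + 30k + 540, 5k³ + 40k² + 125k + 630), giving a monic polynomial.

k⁵ + 8k⁴ + 55k³ + 366k² + 750k + 3780

Apply the Euclidean algorithm:
  k⁴ + k³ + 48k² + 30k + 540 = ((1/5)k - 7/5)(5k³ + 40k² + 125k + 630) + (79k² + 79k + 1422)
  5k³ + 40k² + 125k + 630 = ((5/79)k + 35/79)(79k² + 79k + 1422) + (0)
Last nonzero remainder: 79k² + 79k + 1422. Dividing through by 79 gives the monic gcd k² + k + 18.
Then lcm(f, g) = f·g / gcd(f, g); expanding and making the result monic gives the answer.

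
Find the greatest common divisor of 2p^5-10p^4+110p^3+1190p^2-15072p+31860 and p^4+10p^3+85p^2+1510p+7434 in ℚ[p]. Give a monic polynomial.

p^3+3p^2+64p+1062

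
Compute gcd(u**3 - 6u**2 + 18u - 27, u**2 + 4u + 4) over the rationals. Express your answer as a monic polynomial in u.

1

By polynomial division,
  u**3 - 6u**2 + 18u - 27 = (u - 10)(u**2 + 4u + 4) + (54u + 13)
  u**2 + 4u + 4 = ((1/54)u + 203/2916)(54u + 13) + (9025/2916)
  54u + 13 = ((157464/9025)u + 37908/9025)(9025/2916) + (0)
The last nonzero remainder is the constant 9025/2916, so the polynomials are coprime and gcd = 1.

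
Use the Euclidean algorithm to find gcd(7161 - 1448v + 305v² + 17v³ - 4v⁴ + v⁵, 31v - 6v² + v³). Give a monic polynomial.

31 - 6v + v²

Repeated division with remainder:
  v⁵ - 4v⁴ + 17v³ + 305v² - 1448v + 7161 = (v² + 2v - 2)(v³ - 6v² + 31v) + (231v² - 1386v + 7161)
  v³ - 6v² + 31v = ((1/231)v)(231v² - 1386v + 7161) + (0)
Last nonzero remainder: 231v² - 1386v + 7161. Dividing through by 231 gives the monic gcd v² - 6v + 31.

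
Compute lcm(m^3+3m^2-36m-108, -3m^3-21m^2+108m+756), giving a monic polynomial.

m^4+10m^3-15m^2-360m-756

Euclidean algorithm in ℚ[m]:
  m^3+3m^2-36m-108 = (-1/3)(-3m^3-21m^2+108m+756) + (-4m^2+144)
  -3m^3-21m^2+108m+756 = ((3/4)m+21/4)(-4m^2+144) + (0)
Last nonzero remainder: -4m^2+144. Dividing through by -4 gives the monic gcd m^2-36.
Then lcm(f, g) = f·g / gcd(f, g); expanding and making the result monic gives the answer.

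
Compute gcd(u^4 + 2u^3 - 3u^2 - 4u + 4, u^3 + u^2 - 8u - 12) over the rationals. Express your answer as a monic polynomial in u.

By polynomial division,
  u^4 + 2u^3 - 3u^2 - 4u + 4 = (u + 1)(u^3 + u^2 - 8u - 12) + (4u^2 + 16u + 16)
  u^3 + u^2 - 8u - 12 = ((1/4)u - 3/4)(4u^2 + 16u + 16) + (0)
Last nonzero remainder: 4u^2 + 16u + 16. Dividing through by 4 gives the monic gcd u^2 + 4u + 4.

u^2 + 4u + 4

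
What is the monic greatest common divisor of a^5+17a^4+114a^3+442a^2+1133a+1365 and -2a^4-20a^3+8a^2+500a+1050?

a^3+15a^2+71a+105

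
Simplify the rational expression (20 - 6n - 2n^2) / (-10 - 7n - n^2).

Euclidean algorithm in ℚ[n]:
  -2n^2 - 6n + 20 = (2)(-n^2 - 7n - 10) + (8n + 40)
  -n^2 - 7n - 10 = (-(1/8)n - 1/4)(8n + 40) + (0)
Last nonzero remainder: 8n + 40. Dividing through by 8 gives the monic gcd n + 5.
Cancel n + 5 from numerator and denominator to get the reduced form.

(-4 + 2n)/(2 + n)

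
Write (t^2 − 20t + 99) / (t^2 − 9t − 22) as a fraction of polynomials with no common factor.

Apply the Euclidean algorithm:
  t^2 − 20t + 99 = (t^2 − 9t − 22) + (−11t + 121)
  t^2 − 9t − 22 = (−(1/11)t − 2/11)(−11t + 121) + (0)
Last nonzero remainder: −11t + 121. Dividing through by −11 gives the monic gcd t − 11.
Cancel t − 11 from numerator and denominator to get the reduced form.

(t − 9)/(t + 2)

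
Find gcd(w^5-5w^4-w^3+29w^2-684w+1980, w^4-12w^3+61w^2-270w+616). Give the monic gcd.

Repeated division with remainder:
  w^5-5w^4-w^3+29w^2-684w+1980 = (w+7)(w^4-12w^3+61w^2-270w+616) + (22w^3-128w^2+590w-2332)
  w^4-12w^3+61w^2-270w+616 = ((1/22)w-34/121)(22w^3-128w^2+590w-2332) + (-(216/121)w^2+(216/121)w-432/11)
  22w^3-128w^2+590w-2332 = (-(1331/108)w+6413/108)(-(216/121)w^2+(216/121)w-432/11) + (0)
Last nonzero remainder: -(216/121)w^2+(216/121)w-432/11. Dividing through by -216/121 gives the monic gcd w^2-w+22.

w^2-w+22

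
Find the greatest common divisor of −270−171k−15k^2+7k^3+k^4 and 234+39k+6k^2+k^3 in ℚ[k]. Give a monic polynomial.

Apply the Euclidean algorithm:
  k^4+7k^3−15k^2−171k−270 = (k+1)(k^3+6k^2+39k+234) + (−60k^2−444k−504)
  k^3+6k^2+39k+234 = (−(1/60)k+7/300)(−60k^2−444k−504) + ((1024/25)k+6144/25)
  −60k^2−444k−504 = (−(375/256)k−525/256)((1024/25)k+6144/25) + (0)
Last nonzero remainder: (1024/25)k+6144/25. Dividing through by 1024/25 gives the monic gcd k+6.

6+k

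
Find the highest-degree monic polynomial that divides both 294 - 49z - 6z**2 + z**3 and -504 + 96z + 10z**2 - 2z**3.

-42 + z + z**2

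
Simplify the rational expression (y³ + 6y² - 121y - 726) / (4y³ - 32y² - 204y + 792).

Apply the Euclidean algorithm:
  y³ + 6y² - 121y - 726 = (1/4)(4y³ - 32y² - 204y + 792) + (14y² - 70y - 924)
  4y³ - 32y² - 204y + 792 = ((2/7)y - 6/7)(14y² - 70y - 924) + (0)
Last nonzero remainder: 14y² - 70y - 924. Dividing through by 14 gives the monic gcd y² - 5y - 66.
Cancel y² - 5y - 66 from numerator and denominator to get the reduced form.

(y + 11)/(4y - 12)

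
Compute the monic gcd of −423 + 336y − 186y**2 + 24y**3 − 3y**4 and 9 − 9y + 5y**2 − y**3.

3 − 2y + y**2

Apply the Euclidean algorithm:
  −3y**4 + 24y**3 − 186y**2 + 336y − 423 = (3y − 9)(−y**3 + 5y**2 − 9y + 9) + (−114y**2 + 228y − 342)
  −y**3 + 5y**2 − 9y + 9 = ((1/114)y − 1/38)(−114y**2 + 228y − 342) + (0)
Last nonzero remainder: −114y**2 + 228y − 342. Dividing through by −114 gives the monic gcd y**2 − 2y + 3.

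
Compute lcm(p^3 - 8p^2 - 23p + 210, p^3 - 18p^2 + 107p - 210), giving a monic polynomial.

p^4 - 13p^3 + 17p^2 + 325p - 1050

Euclidean algorithm in ℚ[p]:
  p^3 - 8p^2 - 23p + 210 = (p^3 - 18p^2 + 107p - 210) + (10p^2 - 130p + 420)
  p^3 - 18p^2 + 107p - 210 = ((1/10)p - 1/2)(10p^2 - 130p + 420) + (0)
Last nonzero remainder: 10p^2 - 130p + 420. Dividing through by 10 gives the monic gcd p^2 - 13p + 42.
Then lcm(f, g) = f·g / gcd(f, g); expanding and making the result monic gives the answer.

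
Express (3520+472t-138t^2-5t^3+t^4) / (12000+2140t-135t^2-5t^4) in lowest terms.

(110+t-t^2)/(375+20t+5t^2)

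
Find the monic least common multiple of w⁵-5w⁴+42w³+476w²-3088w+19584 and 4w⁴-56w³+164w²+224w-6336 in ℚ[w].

Repeated division with remainder:
  w⁵-5w⁴+42w³+476w²-3088w+19584 = ((1/4)w+9/4)(4w⁴-56w³+164w²+224w-6336) + (127w³+51w²-2008w+33840)
  4w⁴-56w³+164w²+224w-6336 = ((4/127)w-7316/16129)(127w³+51w²-2008w+33840) + ((4038336/16129)w²-(28268352/16129)w+145380096/16129)
  127w³+51w²-2008w+33840 = ((2048383/4038336)w+3790315/1009584)((4038336/16129)w²-(28268352/16129)w+145380096/16129) + (0)
Last nonzero remainder: (4038336/16129)w²-(28268352/16129)w+145380096/16129. Dividing through by 4038336/16129 gives the monic gcd w²-7w+36.
Then lcm(f, g) = f·g / gcd(f, g); expanding and making the result monic gives the answer.

w⁷-12w⁶+33w⁵+402w⁴-8268w³+20256w²-1216w-861696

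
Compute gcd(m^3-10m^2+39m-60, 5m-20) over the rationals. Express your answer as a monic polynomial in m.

m-4

Euclidean algorithm in ℚ[m]:
  m^3-10m^2+39m-60 = ((1/5)m^2-(6/5)m+3)(5m-20) + (0)
Last nonzero remainder: 5m-20. Dividing through by 5 gives the monic gcd m-4.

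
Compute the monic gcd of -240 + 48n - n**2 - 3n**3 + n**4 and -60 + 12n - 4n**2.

By polynomial division,
  n**4 - 3n**3 - n**2 + 48n - 240 = (-(1/4)n**2 + 4)(-4n**2 + 12n - 60) + (0)
Last nonzero remainder: -4n**2 + 12n - 60. Dividing through by -4 gives the monic gcd n**2 - 3n + 15.

15 - 3n + n**2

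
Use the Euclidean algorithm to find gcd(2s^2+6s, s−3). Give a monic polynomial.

1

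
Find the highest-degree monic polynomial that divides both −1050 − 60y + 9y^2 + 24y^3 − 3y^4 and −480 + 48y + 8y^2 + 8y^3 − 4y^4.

Apply the Euclidean algorithm:
  −3y^4 + 24y^3 + 9y^2 − 60y − 1050 = (3/4)(−4y^4 + 8y^3 + 8y^2 + 48y − 480) + (18y^3 + 3y^2 − 96y − 690)
  −4y^4 + 8y^3 + 8y^2 + 48y − 480 = (−(2/9)y + 13/27)(18y^3 + 3y^2 − 96y − 690) + (−(133/9)y^2 − (532/9)y − 1330/9)
  18y^3 + 3y^2 − 96y − 690 = (−(162/133)y + 621/133)(−(133/9)y^2 − (532/9)y − 1330/9) + (0)
Last nonzero remainder: −(133/9)y^2 − (532/9)y − 1330/9. Dividing through by −133/9 gives the monic gcd y^2 + 4y + 10.

10 + 4y + y^2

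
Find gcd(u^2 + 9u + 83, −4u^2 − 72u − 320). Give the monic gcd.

Repeated division with remainder:
  u^2 + 9u + 83 = (−1/4)(−4u^2 − 72u − 320) + (−9u + 3)
  −4u^2 − 72u − 320 = ((4/9)u + 220/27)(−9u + 3) + (−3100/9)
  −9u + 3 = ((81/3100)u − 27/3100)(−3100/9) + (0)
The last nonzero remainder is the constant −3100/9, so the polynomials are coprime and gcd = 1.

1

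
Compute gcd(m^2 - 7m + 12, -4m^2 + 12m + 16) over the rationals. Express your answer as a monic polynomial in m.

m - 4

Euclidean algorithm in ℚ[m]:
  m^2 - 7m + 12 = (-1/4)(-4m^2 + 12m + 16) + (-4m + 16)
  -4m^2 + 12m + 16 = (m + 1)(-4m + 16) + (0)
Last nonzero remainder: -4m + 16. Dividing through by -4 gives the monic gcd m - 4.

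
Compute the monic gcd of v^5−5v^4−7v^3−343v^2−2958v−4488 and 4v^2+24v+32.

By polynomial division,
  v^5−5v^4−7v^3−343v^2−2958v−4488 = ((1/4)v^3−(11/4)v^2+(51/4)v−561/4)(4v^2+24v+32) + (0)
Last nonzero remainder: 4v^2+24v+32. Dividing through by 4 gives the monic gcd v^2+6v+8.

v^2+6v+8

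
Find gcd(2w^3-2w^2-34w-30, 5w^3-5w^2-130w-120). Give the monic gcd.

w+1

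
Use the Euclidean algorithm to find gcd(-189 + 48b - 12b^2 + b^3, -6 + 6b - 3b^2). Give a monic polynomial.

Euclidean algorithm in ℚ[b]:
  b^3 - 12b^2 + 48b - 189 = (-(1/3)b + 10/3)(-3b^2 + 6b - 6) + (26b - 169)
  -3b^2 + 6b - 6 = (-(3/26)b - 27/52)(26b - 169) + (-375/4)
  26b - 169 = (-(104/375)b + 676/375)(-375/4) + (0)
The last nonzero remainder is the constant -375/4, so the polynomials are coprime and gcd = 1.

1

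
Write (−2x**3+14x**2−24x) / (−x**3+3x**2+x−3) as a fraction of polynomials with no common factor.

(2x**2−8x)/(x**2−1)

Apply the Euclidean algorithm:
  −2x**3+14x**2−24x = (2)(−x**3+3x**2+x−3) + (8x**2−26x+6)
  −x**3+3x**2+x−3 = (−(1/8)x−1/32)(8x**2−26x+6) + ((15/16)x−45/16)
  8x**2−26x+6 = ((128/15)x−32/15)((15/16)x−45/16) + (0)
Last nonzero remainder: (15/16)x−45/16. Dividing through by 15/16 gives the monic gcd x−3.
Cancel x−3 from numerator and denominator to get the reduced form.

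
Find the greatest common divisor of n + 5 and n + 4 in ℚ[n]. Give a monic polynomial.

By polynomial division,
  n + 5 = (n + 4) + (1)
  n + 4 = (n + 4)(1) + (0)
The last nonzero remainder is the constant 1, so the polynomials are coprime and gcd = 1.

1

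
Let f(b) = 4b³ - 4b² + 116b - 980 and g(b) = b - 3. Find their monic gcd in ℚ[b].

Repeated division with remainder:
  4b³ - 4b² + 116b - 980 = (4b² + 8b + 140)(b - 3) + (-560)
  b - 3 = (-(1/560)b + 3/560)(-560) + (0)
The last nonzero remainder is the constant -560, so the polynomials are coprime and gcd = 1.

1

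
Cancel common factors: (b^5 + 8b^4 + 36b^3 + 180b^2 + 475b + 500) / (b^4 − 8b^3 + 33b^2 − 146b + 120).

(b^3 + 9b^2 + 25b + 25)/(b^2 − 7b + 6)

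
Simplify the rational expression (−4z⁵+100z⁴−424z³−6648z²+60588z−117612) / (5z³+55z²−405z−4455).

(−4z³+100z²−748z+1452)/(5z+55)

By polynomial division,
  −4z⁵+100z⁴−424z³−6648z²+60588z−117612 = (−(4/5)z²+(144/5)z−2332/5)(5z³+55z²−405z−4455) + (27104z²−2195424)
  5z³+55z²−405z−4455 = ((5/27104)z+5/2464)(27104z²−2195424) + (0)
Last nonzero remainder: 27104z²−2195424. Dividing through by 27104 gives the monic gcd z²−81.
Cancel z²−81 from numerator and denominator to get the reduced form.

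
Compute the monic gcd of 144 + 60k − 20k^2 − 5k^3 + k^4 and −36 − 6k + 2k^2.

−18 − 3k + k^2

Repeated division with remainder:
  k^4 − 5k^3 − 20k^2 + 60k + 144 = ((1/2)k^2 − k − 4)(2k^2 − 6k − 36) + (0)
Last nonzero remainder: 2k^2 − 6k − 36. Dividing through by 2 gives the monic gcd k^2 − 3k − 18.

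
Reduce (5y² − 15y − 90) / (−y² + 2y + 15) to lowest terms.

By polynomial division,
  5y² − 15y − 90 = (−5)(−y² + 2y + 15) + (−5y − 15)
  −y² + 2y + 15 = ((1/5)y − 1)(−5y − 15) + (0)
Last nonzero remainder: −5y − 15. Dividing through by −5 gives the monic gcd y + 3.
Cancel y + 3 from numerator and denominator to get the reduced form.

(−5y + 30)/(y − 5)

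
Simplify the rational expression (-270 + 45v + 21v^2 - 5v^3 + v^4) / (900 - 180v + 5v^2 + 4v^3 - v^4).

By polynomial division,
  v^4 - 5v^3 + 21v^2 + 45v - 270 = (-1)(-v^4 + 4v^3 + 5v^2 - 180v + 900) + (-v^3 + 26v^2 - 135v + 630)
  -v^4 + 4v^3 + 5v^2 - 180v + 900 = (v + 22)(-v^3 + 26v^2 - 135v + 630) + (-432v^2 + 2160v - 12960)
  -v^3 + 26v^2 - 135v + 630 = ((1/432)v - 7/144)(-432v^2 + 2160v - 12960) + (0)
Last nonzero remainder: -432v^2 + 2160v - 12960. Dividing through by -432 gives the monic gcd v^2 - 5v + 30.
Cancel v^2 - 5v + 30 from numerator and denominator to get the reduced form.

(9 - v^2)/(-30 + v + v^2)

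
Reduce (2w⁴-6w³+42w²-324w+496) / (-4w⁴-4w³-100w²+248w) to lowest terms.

By polynomial division,
  2w⁴-6w³+42w²-324w+496 = (-1/2)(-4w⁴-4w³-100w²+248w) + (-8w³-8w²-200w+496)
  -4w⁴-4w³-100w²+248w = ((1/2)w)(-8w³-8w²-200w+496) + (0)
Last nonzero remainder: -8w³-8w²-200w+496. Dividing through by -8 gives the monic gcd w³+w²+25w-62.
Cancel w³+w²+25w-62 from numerator and denominator to get the reduced form.

(-w+4)/(2w)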